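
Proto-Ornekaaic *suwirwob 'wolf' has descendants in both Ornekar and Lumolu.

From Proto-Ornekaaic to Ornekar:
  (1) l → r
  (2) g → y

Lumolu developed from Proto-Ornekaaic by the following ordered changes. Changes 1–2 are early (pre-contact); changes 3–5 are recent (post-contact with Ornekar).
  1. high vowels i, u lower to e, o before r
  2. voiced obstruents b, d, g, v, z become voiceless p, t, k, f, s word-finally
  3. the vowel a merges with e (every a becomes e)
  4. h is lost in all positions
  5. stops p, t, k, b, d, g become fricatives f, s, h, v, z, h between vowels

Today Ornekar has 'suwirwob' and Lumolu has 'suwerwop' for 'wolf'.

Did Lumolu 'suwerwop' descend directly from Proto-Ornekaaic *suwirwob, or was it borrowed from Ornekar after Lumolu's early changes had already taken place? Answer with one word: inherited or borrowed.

inherited

If inherited, *suwirwob would pass through all of Lumolu's changes:
Lumolu: start from *suwirwob.
  rule 1 (pre-rhotic lowering): suwirwob → suwerwob
  rule 2 (final devoicing): suwerwob → suwerwop
  rule 3: no change — suwerwop
  rule 4: no change — suwerwop
  rule 5: no change — suwerwop
  ⇒ Lumolu suwerwop
If borrowed from Ornekar 'suwirwob' after the early changes, it would undergo only the recent ones:
  rule 3 (vowel merger): no change (suwirwob)
  rule 4 (h-loss): no change (suwirwob)
  rule 5 (intervocalic lenition): no change (suwirwob)
  ⇒ as a loan: suwirwob
Lumolu 'suwerwop' matches the inherited outcome exactly, so it is an inherited cognate, not a loan.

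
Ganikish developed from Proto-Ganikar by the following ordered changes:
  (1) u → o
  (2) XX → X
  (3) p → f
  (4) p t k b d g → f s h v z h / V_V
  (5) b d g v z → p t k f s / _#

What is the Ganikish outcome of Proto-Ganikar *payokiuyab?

Ganikish: *payokiuyab
  payokiuyab → payokioyab   [vowel merger]
  payokioyab (rule 2 does not apply)
  payokioyab → fayokioyab   [unconditioned shift]
  fayokioyab → fayohioyab   [intervocalic lenition]
  fayohioyab → fayohioyap   [final devoicing]
  giving Ganikish fayohioyap.

fayohioyap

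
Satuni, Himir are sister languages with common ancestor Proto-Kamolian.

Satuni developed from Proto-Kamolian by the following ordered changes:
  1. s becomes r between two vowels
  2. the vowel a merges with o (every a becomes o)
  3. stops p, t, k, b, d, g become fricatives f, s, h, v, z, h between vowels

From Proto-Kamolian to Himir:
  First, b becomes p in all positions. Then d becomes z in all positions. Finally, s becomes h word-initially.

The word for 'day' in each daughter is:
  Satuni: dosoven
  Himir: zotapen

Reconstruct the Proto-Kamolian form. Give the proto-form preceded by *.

*dotaben

Position 3: Satuni has s, Himir has t. Himir preserves t here (none of its changes turn any other segment into t), so the proto-segment is *t.
Position 1: Satuni has d, Himir has z. Satuni preserves d here (none of its changes turn any other segment into d), so the proto-segment is *d.
Position 4: Satuni has o, Himir has a. Himir preserves a here (none of its changes turn any other segment into a), so the proto-segment is *a.
This points to *dotaben. Verify forward in each daughter:
Satuni: *dotaben > dotoben > dosoven  (by vowel merger, intervocalic lenition)
Himir: *dotaben > dotapen > zotapen  (by unconditioned shift, unconditioned shift)
Only *dotaben yields all of Satuni dosoven, Himir zotapen.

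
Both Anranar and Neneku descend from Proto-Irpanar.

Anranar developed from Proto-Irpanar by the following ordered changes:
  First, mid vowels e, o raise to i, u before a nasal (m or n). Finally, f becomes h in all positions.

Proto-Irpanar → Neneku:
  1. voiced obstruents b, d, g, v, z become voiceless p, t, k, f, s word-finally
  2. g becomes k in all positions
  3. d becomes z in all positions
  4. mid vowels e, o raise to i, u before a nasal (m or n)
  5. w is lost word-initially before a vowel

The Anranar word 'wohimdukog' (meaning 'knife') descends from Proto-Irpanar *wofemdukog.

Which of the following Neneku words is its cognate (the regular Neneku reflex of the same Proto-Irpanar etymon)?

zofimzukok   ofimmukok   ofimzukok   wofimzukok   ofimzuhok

ofimzukok

Neneku: start from *wofemdukog.
  rule 1 (final devoicing): wofemdukog → wofemdukok
  rule 2: no change — wofemdukok
  rule 3 (unconditioned shift): wofemdukok → wofemzukok
  rule 4 (pre-nasal raising): wofemzukok → wofimzukok
  rule 5 (glide loss): wofimzukok → ofimzukok
  ⇒ Neneku ofimzukok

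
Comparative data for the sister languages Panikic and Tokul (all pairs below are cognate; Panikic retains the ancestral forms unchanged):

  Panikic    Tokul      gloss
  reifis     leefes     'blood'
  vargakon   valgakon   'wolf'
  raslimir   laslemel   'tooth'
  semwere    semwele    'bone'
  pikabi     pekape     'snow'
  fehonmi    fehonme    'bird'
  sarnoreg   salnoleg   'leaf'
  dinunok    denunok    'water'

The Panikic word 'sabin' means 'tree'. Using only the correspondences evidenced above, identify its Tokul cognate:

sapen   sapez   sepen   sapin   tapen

sapen

pikabi ~ pekape — Panikic b corresponds to Tokul p between vowels (before a front vowel).
dinunok ~ denunok — Panikic i corresponds to Tokul e after a consonant, before a nasal.
Applying these to Panikic 'sabin':
  sabin → sapin   (b→p between vowels (before a front vowel))
  sapin → sapen   (i→e after a consonant, before a nasal)
So the Tokul cognate is 'sapen'.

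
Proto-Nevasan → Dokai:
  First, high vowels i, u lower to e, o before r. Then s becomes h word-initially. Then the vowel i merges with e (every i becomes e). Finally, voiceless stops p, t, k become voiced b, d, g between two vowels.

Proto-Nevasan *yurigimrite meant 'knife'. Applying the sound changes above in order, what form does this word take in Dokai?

Dokai: start from *yurigimrite.
  rule 1 (pre-rhotic lowering): yurigimrite → yorigimrite
  rule 2: no change — yorigimrite
  rule 3 (vowel merger): yorigimrite → yoregemrete
  rule 4 (intervocalic voicing): yoregemrete → yoregemrede
  ⇒ Dokai yoregemrede

yoregemrede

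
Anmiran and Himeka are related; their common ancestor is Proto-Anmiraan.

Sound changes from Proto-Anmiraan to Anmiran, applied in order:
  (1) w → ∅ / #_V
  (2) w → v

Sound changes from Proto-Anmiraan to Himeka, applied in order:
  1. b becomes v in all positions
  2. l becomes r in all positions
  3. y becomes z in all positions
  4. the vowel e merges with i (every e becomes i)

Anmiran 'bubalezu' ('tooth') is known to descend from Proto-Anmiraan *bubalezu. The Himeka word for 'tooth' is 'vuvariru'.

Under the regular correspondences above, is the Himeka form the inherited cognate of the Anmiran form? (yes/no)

Derive the expected Himeka reflex of *bubalezu:
Himeka: *bubalezu > vuvalezu > vuvarezu > vuvarizu  (by unconditioned shift, unconditioned shift, vowel merger)
The regular Himeka reflex would be 'vuvarizu', but the attested form is 'vuvariru'. The correspondence is irregular, so they are not cognates (the Himeka form has a different source).

no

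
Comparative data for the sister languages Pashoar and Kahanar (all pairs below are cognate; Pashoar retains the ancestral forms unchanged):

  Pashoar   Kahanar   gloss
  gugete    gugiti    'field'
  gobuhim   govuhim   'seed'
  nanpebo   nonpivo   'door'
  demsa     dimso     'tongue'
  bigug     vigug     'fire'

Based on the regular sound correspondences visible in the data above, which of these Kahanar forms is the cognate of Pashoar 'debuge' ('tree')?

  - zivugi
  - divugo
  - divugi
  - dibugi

nanpebo ~ nonpivo — Pashoar e corresponds to Kahanar i after a consonant, before a labial obstruent.
gobuhim ~ govuhim — Pashoar b corresponds to Kahanar v between vowels (before a back vowel).
gugete ~ gugiti — Pashoar e corresponds to Kahanar i word-finally.
Applying these to Pashoar 'debuge':
  debuge → dibuge   (e→i after a consonant, before a labial obstruent)
  dibuge → divuge   (b→v between vowels (before a back vowel))
  divuge → divugi   (e→i word-finally)
So the Kahanar cognate is 'divugi'.

divugi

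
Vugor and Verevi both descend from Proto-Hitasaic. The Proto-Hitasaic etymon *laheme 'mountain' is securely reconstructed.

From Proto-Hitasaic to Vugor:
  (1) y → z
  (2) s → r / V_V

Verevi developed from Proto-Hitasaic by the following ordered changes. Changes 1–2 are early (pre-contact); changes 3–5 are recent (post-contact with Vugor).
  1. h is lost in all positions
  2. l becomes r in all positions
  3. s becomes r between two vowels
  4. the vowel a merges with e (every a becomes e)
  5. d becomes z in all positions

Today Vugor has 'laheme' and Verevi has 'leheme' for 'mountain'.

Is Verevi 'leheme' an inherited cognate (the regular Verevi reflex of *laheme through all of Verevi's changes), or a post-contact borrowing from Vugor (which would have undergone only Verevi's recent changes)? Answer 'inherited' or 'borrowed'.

If inherited, *laheme would pass through all of Verevi's changes:
Verevi: start from *laheme.
  rule 1 (h-loss): laheme → laeme
  rule 2 (unconditioned shift): laeme → raeme
  rule 3: no change — raeme
  rule 4 (vowel merger): raeme → reeme
  rule 5: no change — reeme
  ⇒ Verevi reeme
If borrowed from Vugor 'laheme' after the early changes, it would undergo only the recent ones:
  rule 3 (rhotacism): no change (laheme)
  rule 4 (vowel merger): laheme → leheme
  rule 5 (unconditioned shift): no change (leheme)
  ⇒ as a loan: leheme
Verevi 'leheme' matches the loan outcome 'leheme', not the inherited 'reeme' — it skipped the early Verevi changes, so it was borrowed from Vugor.

borrowed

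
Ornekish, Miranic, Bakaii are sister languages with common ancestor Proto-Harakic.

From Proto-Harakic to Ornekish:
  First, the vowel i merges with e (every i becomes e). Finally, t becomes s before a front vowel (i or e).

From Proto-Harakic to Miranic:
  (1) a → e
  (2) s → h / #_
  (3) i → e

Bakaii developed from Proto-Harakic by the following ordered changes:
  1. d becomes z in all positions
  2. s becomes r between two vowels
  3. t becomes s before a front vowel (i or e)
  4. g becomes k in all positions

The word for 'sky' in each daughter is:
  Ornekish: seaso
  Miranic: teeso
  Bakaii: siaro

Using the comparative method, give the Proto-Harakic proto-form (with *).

*tiaso

Position 3: Ornekish has a, Miranic has e, Bakaii has a. Ornekish preserves a here (none of its changes turn any other segment into a), so the proto-segment is *a.
Position 1: Ornekish has s, Miranic has t, Bakaii has s. Miranic preserves t here (none of its changes turn any other segment into t), so the proto-segment is *t.
This points to *tiaso. Verify forward in each daughter:
Ornekish: *tiaso
  tiaso → teaso   [vowel merger]
  teaso → seaso   [palatalisation]
  giving Ornekish seaso.
Miranic: *tiaso
  tiaso → tieso   [vowel merger]
  tieso (rule 2 does not apply)
  tieso → teeso   [vowel merger]
  giving Miranic teeso.
Bakaii: *tiaso > tiaro > siaro  (by rhotacism, palatalisation)
Only *tiaso yields all of Ornekish seaso, Miranic teeso, Bakaii siaro.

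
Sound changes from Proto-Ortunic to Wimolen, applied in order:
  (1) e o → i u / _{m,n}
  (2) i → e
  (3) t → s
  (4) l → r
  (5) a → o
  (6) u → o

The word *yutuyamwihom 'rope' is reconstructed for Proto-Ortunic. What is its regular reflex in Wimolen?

yosoyomwehom

Wimolen: start from *yutuyamwihom.
  rule 1 (pre-nasal raising): yutuyamwihom → yutuyamwihum
  rule 2 (vowel merger): yutuyamwihum → yutuyamwehum
  rule 3 (unconditioned shift): yutuyamwehum → yusuyamwehum
  rule 4: no change — yusuyamwehum
  rule 5 (vowel merger): yusuyamwehum → yusuyomwehum
  rule 6 (vowel merger): yusuyomwehum → yosoyomwehom
  ⇒ Wimolen yosoyomwehom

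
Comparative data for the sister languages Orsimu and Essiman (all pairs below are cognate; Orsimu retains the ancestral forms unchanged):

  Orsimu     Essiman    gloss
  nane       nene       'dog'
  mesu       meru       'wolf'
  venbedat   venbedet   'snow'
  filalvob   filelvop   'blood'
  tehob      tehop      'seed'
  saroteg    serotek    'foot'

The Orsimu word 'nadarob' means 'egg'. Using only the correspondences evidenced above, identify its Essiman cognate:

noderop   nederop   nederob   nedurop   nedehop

venbedat ~ venbedet, filalvob ~ filelvop — Orsimu a corresponds to Essiman e after a consonant, before a consonant other than r, m, n, p, b, f, v.
saroteg ~ serotek — Orsimu a corresponds to Essiman e after a consonant, before r.
filalvob ~ filelvop, tehob ~ tehop — Orsimu b corresponds to Essiman p word-finally.
Applying these to Orsimu 'nadarob':
  nadarob → nedarob   (a→e after a consonant, before a consonant other than r, m, n, p, b, f, v)
  nedarob → nederob   (a→e after a consonant, before r)
  nederob → nederop   (b→p word-finally)
So the Essiman cognate is 'nederop'.

nederop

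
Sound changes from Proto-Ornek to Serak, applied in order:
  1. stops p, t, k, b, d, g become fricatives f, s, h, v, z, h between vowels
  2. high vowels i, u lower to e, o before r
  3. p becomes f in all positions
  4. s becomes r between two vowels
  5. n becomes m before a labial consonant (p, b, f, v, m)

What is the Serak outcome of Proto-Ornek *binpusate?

bimfurare

Serak: *binpusate > binpusase > binfusase > binfurare > bimfurare  (by intervocalic lenition, unconditioned shift, rhotacism, nasal place assimilation)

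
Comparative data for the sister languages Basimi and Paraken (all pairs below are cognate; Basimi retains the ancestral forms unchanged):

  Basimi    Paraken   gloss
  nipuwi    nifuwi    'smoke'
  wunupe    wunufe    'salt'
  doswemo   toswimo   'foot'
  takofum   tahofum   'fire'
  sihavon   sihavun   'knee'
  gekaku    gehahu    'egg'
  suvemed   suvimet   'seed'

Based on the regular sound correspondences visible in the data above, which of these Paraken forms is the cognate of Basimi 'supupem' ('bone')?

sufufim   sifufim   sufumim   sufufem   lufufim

sufufim

nipuwi ~ nifuwi — Basimi p corresponds to Paraken f between vowels (before a back vowel).
wunupe ~ wunufe — Basimi p corresponds to Paraken f between vowels (before a front vowel).
doswemo ~ toswimo, suvemed ~ suvimet — Basimi e corresponds to Paraken i after a consonant, before a nasal.
Applying these to Basimi 'supupem':
  supupem → sufupem   (p→f between vowels (before a back vowel))
  sufupem → sufufem   (p→f between vowels (before a front vowel))
  sufufem → sufufim   (e→i after a consonant, before a nasal)
So the Paraken cognate is 'sufufim'.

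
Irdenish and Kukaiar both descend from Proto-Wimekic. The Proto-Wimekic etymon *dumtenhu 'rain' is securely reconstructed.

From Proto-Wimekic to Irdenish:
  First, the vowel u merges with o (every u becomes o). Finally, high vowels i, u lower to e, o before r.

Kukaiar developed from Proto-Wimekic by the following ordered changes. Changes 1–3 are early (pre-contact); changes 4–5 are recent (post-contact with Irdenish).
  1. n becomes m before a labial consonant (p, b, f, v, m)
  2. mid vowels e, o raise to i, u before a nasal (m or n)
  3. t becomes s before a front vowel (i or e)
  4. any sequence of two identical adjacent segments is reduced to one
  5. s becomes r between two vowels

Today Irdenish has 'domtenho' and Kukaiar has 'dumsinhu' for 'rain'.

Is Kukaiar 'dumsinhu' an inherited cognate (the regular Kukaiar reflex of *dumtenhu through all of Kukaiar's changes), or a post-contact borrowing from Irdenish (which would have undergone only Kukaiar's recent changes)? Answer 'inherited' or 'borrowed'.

inherited

If inherited, *dumtenhu would pass through all of Kukaiar's changes:
Kukaiar: *dumtenhu > dumtinhu > dumsinhu  (by pre-nasal raising, palatalisation)
If borrowed from Irdenish 'domtenho' after the early changes, it would undergo only the recent ones:
  rule 4 (degemination): no change (domtenho)
  rule 5 (rhotacism): no change (domtenho)
  ⇒ as a loan: domtenho
Kukaiar 'dumsinhu' matches the inherited outcome exactly, so it is an inherited cognate, not a loan.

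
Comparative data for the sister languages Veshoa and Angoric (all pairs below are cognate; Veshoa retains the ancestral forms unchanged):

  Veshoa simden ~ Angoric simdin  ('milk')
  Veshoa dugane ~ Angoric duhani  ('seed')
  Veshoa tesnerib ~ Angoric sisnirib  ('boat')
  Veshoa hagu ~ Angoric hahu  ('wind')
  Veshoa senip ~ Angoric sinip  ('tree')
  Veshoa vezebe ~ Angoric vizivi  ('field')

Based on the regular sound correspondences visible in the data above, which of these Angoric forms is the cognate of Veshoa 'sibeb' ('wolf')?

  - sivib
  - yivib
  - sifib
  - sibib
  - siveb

sivib

vezebe ~ vizivi — Veshoa b corresponds to Angoric v between vowels (before a front vowel).
vezebe ~ vizivi — Veshoa e corresponds to Angoric i after a consonant, before a labial obstruent.
Applying these to Veshoa 'sibeb':
  sibeb → siveb   (b→v between vowels (before a front vowel))
  siveb → sivib   (e→i after a consonant, before a labial obstruent)
So the Angoric cognate is 'sivib'.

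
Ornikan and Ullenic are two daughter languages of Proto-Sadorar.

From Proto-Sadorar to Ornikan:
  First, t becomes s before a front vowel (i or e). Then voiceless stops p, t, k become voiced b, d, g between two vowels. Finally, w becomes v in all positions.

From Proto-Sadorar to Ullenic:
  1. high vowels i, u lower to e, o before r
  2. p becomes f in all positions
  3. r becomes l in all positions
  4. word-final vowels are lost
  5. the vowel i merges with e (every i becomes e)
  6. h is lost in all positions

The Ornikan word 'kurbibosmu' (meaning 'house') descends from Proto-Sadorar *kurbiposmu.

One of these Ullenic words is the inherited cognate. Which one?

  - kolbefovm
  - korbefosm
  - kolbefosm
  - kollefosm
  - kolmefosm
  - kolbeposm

Ullenic: *kurbiposmu
  kurbiposmu → korbiposmu   [pre-rhotic lowering]
  korbiposmu → korbifosmu   [unconditioned shift]
  korbifosmu → kolbifosmu   [unconditioned shift]
  kolbifosmu → kolbifosm   [apocope]
  kolbifosm → kolbefosm   [vowel merger]
  kolbefosm (rule 6 does not apply)
  giving Ullenic kolbefosm.
Among the options, 'kolbefosm' alone shows every Ullenic change applied in order.

kolbefosm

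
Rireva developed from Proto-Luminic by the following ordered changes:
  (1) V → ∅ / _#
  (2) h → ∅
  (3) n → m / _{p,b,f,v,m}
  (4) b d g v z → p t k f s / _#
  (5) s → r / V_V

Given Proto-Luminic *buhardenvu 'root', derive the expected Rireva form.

buardemf

Rireva: *buhardenvu > buhardenv > buardenv > buardemv > buardemf  (by apocope, h-loss, nasal place assimilation, final devoicing)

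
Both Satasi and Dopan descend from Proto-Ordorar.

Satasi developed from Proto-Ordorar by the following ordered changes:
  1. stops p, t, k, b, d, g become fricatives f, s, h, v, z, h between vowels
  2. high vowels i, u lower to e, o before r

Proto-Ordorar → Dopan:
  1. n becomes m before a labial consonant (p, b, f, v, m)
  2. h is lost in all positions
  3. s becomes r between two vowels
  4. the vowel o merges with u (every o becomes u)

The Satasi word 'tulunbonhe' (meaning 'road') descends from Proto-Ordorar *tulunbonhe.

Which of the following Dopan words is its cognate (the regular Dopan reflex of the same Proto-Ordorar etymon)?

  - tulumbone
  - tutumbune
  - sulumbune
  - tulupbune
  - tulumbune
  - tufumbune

tulumbune

Dopan: start from *tulunbonhe.
  rule 1 (nasal place assimilation): tulunbonhe → tulumbonhe
  rule 2 (h-loss): tulumbonhe → tulumbone
  rule 3: no change — tulumbone
  rule 4 (vowel merger): tulumbone → tulumbune
  ⇒ Dopan tulumbune
The other candidates each miss or misapply at least one Dopan change.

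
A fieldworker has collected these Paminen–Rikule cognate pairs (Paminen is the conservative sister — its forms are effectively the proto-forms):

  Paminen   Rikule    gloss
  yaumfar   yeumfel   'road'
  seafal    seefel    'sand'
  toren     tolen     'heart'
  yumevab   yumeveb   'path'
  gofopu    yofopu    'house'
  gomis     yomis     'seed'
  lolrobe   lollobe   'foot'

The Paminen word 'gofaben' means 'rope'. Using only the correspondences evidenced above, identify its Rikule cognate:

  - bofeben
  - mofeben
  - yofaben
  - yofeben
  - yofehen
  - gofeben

yofeben

gofopu ~ yofopu, gomis ~ yomis — Paminen g corresponds to Rikule y word-initially before a back vowel.
yumevab ~ yumeveb — Paminen a corresponds to Rikule e after a consonant, before a labial obstruent.
Applying these to Paminen 'gofaben':
  gofaben → yofaben   (g→y word-initially before a back vowel)
  yofaben → yofeben   (a→e after a consonant, before a labial obstruent)
So the Rikule cognate is 'yofeben'.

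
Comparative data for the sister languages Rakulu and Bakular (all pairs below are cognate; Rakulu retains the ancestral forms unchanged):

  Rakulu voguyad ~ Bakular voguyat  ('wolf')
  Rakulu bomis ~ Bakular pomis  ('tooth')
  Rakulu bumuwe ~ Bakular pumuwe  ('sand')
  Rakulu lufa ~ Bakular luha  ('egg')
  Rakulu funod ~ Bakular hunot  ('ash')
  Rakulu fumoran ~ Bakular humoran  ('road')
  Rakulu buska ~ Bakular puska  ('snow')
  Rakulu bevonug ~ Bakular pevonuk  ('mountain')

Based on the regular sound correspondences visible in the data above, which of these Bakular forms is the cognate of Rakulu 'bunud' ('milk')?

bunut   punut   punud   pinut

punut

bumuwe ~ pumuwe, buska ~ puska — Rakulu b corresponds to Bakular p word-initially before a back vowel.
voguyad ~ voguyat, funod ~ hunot — Rakulu d corresponds to Bakular t word-finally.
Applying these to Rakulu 'bunud':
  bunud → punud   (b→p word-initially before a back vowel)
  punud → punut   (d→t word-finally)
So the Bakular cognate is 'punut'.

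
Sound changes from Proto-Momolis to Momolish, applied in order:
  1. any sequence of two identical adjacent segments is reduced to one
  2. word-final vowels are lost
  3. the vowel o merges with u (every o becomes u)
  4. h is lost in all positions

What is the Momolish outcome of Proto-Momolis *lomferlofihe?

lumferlufi

Momolish: start from *lomferlofihe.
  rule 1: no change — lomferlofihe
  rule 2 (apocope): lomferlofihe → lomferlofih
  rule 3 (vowel merger): lomferlofih → lumferlufih
  rule 4 (h-loss): lumferlufih → lumferlufi
  ⇒ Momolish lumferlufi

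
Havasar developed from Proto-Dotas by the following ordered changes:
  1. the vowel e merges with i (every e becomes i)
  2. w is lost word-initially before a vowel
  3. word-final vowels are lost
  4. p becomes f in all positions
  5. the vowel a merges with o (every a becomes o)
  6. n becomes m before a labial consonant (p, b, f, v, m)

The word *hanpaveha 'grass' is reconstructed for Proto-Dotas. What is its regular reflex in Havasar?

homfovih

Havasar: *hanpaveha
  hanpaveha → hanpaviha   [vowel merger]
  hanpaviha (rule 2 does not apply)
  hanpaviha → hanpavih   [apocope]
  hanpavih → hanfavih   [unconditioned shift]
  hanfavih → honfovih   [vowel merger]
  honfovih → homfovih   [nasal place assimilation]
  giving Havasar homfovih.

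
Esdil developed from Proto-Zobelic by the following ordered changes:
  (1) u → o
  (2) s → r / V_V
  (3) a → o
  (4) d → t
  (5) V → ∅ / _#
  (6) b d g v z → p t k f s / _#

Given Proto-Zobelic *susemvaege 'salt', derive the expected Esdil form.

soremvoek

Esdil: *susemvaege > sosemvaege > soremvaege > soremvoege > soremvoeg > soremvoek  (by vowel merger, rhotacism, vowel merger, apocope, final devoicing)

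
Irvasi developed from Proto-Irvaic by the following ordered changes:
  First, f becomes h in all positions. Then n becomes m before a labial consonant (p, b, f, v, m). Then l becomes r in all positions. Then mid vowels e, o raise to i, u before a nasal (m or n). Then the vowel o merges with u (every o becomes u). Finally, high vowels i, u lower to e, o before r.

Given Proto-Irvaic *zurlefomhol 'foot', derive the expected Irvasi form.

Irvasi: *zurlefomhol > zurlehomhol > zurrehomhor > zurrehumhor > zurrehumhur > zorrehumhor  (by unconditioned shift, unconditioned shift, pre-nasal raising, vowel merger, pre-rhotic lowering)

zorrehumhor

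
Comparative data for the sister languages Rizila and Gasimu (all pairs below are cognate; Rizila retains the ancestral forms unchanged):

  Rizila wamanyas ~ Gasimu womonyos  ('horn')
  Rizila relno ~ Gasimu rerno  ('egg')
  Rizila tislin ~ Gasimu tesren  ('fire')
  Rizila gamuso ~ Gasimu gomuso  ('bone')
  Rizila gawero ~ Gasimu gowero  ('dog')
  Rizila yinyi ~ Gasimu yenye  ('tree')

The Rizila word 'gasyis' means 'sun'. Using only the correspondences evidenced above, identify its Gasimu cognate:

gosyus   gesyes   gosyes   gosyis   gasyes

wamanyas ~ womonyos, gawero ~ gowero — Rizila a corresponds to Gasimu o after a consonant, before a consonant other than r, m, n, p, b, f, v.
tislin ~ tesren — Rizila i corresponds to Gasimu e after a consonant, before a consonant other than r, m, n, p, b, f, v.
Applying these to Rizila 'gasyis':
  gasyis → gosyis   (a→o after a consonant, before a consonant other than r, m, n, p, b, f, v)
  gosyis → gosyes   (i→e after a consonant, before a consonant other than r, m, n, p, b, f, v)
So the Gasimu cognate is 'gosyes'.

gosyes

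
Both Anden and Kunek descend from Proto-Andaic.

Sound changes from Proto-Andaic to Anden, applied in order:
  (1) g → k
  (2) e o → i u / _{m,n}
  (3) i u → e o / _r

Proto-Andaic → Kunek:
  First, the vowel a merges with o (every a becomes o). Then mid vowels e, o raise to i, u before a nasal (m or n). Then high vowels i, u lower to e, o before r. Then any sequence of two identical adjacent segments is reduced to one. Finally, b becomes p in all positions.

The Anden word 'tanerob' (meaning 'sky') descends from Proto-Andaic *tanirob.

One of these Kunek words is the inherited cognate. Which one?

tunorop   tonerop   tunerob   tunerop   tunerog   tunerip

tunerop

Kunek: *tanirob
  tanirob → tonirob   [vowel merger]
  tonirob → tunirob   [pre-nasal raising]
  tunirob → tunerob   [pre-rhotic lowering]
  tunerob (rule 4 does not apply)
  tunerob → tunerop   [unconditioned shift]
  giving Kunek tunerop.
The other candidates each miss or misapply at least one Kunek change.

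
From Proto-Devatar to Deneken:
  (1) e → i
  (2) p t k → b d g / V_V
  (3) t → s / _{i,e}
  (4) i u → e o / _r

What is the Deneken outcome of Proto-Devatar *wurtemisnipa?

Deneken: *wurtemisnipa
  wurtemisnipa → wurtimisnipa   [vowel merger]
  wurtimisnipa → wurtimisniba   [intervocalic voicing]
  wurtimisniba → wursimisniba   [palatalisation]
  wursimisniba → worsimisniba   [pre-rhotic lowering]
  giving Deneken worsimisniba.

worsimisniba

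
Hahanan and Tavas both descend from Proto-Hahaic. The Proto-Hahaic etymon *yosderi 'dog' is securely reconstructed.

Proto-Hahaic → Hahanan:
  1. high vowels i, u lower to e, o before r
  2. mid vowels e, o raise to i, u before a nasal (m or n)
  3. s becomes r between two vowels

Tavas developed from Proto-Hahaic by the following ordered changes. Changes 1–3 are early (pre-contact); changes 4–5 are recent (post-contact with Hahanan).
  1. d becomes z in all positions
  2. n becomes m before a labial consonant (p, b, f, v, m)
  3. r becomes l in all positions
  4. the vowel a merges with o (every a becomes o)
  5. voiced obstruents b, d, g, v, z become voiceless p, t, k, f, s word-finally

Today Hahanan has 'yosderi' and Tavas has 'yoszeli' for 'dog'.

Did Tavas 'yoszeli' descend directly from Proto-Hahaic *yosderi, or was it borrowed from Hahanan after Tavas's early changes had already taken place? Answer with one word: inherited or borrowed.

If inherited, *yosderi would pass through all of Tavas's changes:
Tavas: start from *yosderi.
  rule 1 (unconditioned shift): yosderi → yoszeri
  rule 2: no change — yoszeri
  rule 3 (unconditioned shift): yoszeri → yoszeli
  rule 4: no change — yoszeli
  rule 5: no change — yoszeli
  ⇒ Tavas yoszeli
If borrowed from Hahanan 'yosderi' after the early changes, it would undergo only the recent ones:
  rule 4 (vowel merger): no change (yosderi)
  rule 5 (final devoicing): no change (yosderi)
  ⇒ as a loan: yosderi
Tavas 'yoszeli' matches the inherited outcome exactly, so it is an inherited cognate, not a loan.

inherited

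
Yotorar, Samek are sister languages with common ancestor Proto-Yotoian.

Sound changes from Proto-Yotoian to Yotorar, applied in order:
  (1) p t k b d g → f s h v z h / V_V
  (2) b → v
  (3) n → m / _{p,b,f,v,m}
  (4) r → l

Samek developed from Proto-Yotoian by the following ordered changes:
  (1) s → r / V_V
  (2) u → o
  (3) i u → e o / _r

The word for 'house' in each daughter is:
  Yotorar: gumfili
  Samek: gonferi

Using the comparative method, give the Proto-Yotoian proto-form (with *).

*gunfiri

Position 3: Yotorar has m, Samek has n. Samek preserves n here (none of its changes turn any other segment into n), so the proto-segment is *n.
Position 6: Yotorar has l, Samek has r. Taking the neighbouring segments as reconstructed: Yotorar l could go back to *l or *r; Samek r could go back to *s or *r — the one source consistent with every daughter is *r.
Position 2: Yotorar has u, Samek has o. Yotorar preserves u here (none of its changes turn any other segment into u), so the proto-segment is *u.
This points to *gunfiri. Verify forward in each daughter:
Yotorar: start from *gunfiri.
  rule 1: no change — gunfiri
  rule 2: no change — gunfiri
  rule 3 (nasal place assimilation): gunfiri → gumfiri
  rule 4 (unconditioned shift): gumfiri → gumfili
  ⇒ Yotorar gumfili
Samek: start from *gunfiri.
  rule 1: no change — gunfiri
  rule 2 (vowel merger): gunfiri → gonfiri
  rule 3 (pre-rhotic lowering): gonfiri → gonferi
  ⇒ Samek gonferi
No other proto-form is consistent with every reflex, so the reconstruction is *gunfiri.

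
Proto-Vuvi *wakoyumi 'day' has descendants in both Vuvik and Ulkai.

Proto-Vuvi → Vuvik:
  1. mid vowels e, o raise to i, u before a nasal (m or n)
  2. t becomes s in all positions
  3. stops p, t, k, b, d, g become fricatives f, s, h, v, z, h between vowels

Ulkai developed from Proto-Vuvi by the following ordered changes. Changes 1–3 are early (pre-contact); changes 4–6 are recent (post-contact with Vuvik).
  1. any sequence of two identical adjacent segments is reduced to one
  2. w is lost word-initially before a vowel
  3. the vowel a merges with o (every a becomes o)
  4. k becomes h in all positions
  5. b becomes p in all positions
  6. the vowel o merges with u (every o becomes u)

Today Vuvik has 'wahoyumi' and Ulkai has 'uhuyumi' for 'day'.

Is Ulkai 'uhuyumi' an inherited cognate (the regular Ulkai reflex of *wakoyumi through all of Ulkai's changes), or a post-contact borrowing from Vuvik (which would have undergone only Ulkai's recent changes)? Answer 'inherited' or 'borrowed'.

If inherited, *wakoyumi would pass through all of Ulkai's changes:
Ulkai: *wakoyumi > akoyumi > okoyumi > ohoyumi > uhuyumi  (by glide loss, vowel merger, unconditioned shift, vowel merger)
If borrowed from Vuvik 'wahoyumi' after the early changes, it would undergo only the recent ones:
  rule 4 (unconditioned shift): no change (wahoyumi)
  rule 5 (unconditioned shift): no change (wahoyumi)
  rule 6 (vowel merger): wahoyumi → wahuyumi
  ⇒ as a loan: wahuyumi
Ulkai 'uhuyumi' matches the inherited outcome exactly, so it is an inherited cognate, not a loan.

inherited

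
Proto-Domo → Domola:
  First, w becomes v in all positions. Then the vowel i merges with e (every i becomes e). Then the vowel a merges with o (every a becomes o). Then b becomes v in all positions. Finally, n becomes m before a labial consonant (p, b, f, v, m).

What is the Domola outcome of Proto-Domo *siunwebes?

seumveves

Domola: start from *siunwebes.
  rule 1 (unconditioned shift): siunwebes → siunvebes
  rule 2 (vowel merger): siunvebes → seunvebes
  rule 3: no change — seunvebes
  rule 4 (unconditioned shift): seunvebes → seunveves
  rule 5 (nasal place assimilation): seunveves → seumveves
  ⇒ Domola seumveves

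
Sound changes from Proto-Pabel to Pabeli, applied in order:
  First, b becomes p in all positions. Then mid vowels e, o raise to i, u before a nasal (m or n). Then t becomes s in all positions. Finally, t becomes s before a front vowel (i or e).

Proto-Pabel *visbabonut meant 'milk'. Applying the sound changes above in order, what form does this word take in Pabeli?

vispapunus

Pabeli: start from *visbabonut.
  rule 1 (unconditioned shift): visbabonut → vispaponut
  rule 2 (pre-nasal raising): vispaponut → vispapunut
  rule 3 (unconditioned shift): vispapunut → vispapunus
  rule 4: no change — vispapunus
  ⇒ Pabeli vispapunus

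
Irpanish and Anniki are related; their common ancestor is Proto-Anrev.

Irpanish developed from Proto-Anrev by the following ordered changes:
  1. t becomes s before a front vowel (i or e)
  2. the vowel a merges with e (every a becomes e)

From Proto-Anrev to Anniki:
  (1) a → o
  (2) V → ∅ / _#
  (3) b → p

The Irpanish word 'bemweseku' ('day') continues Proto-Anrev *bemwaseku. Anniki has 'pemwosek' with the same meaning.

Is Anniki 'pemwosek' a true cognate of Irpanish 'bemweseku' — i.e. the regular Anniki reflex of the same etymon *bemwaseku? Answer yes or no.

yes

Derive the expected Anniki reflex of *bemwaseku:
Anniki: start from *bemwaseku.
  rule 1 (vowel merger): bemwaseku → bemwoseku
  rule 2 (apocope): bemwoseku → bemwosek
  rule 3 (unconditioned shift): bemwosek → pemwosek
  ⇒ Anniki pemwosek
Anniki 'pemwosek' matches the regular reflex exactly, so the pair is cognate.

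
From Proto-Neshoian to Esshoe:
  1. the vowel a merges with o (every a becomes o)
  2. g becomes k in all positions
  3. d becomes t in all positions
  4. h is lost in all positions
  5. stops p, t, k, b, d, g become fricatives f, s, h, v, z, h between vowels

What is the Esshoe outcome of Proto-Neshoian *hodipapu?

Esshoe: start from *hodipapu.
  rule 1 (vowel merger): hodipapu → hodipopu
  rule 2: no change — hodipopu
  rule 3 (unconditioned shift): hodipopu → hotipopu
  rule 4 (h-loss): hotipopu → otipopu
  rule 5 (intervocalic lenition): otipopu → osifofu
  ⇒ Esshoe osifofu

osifofu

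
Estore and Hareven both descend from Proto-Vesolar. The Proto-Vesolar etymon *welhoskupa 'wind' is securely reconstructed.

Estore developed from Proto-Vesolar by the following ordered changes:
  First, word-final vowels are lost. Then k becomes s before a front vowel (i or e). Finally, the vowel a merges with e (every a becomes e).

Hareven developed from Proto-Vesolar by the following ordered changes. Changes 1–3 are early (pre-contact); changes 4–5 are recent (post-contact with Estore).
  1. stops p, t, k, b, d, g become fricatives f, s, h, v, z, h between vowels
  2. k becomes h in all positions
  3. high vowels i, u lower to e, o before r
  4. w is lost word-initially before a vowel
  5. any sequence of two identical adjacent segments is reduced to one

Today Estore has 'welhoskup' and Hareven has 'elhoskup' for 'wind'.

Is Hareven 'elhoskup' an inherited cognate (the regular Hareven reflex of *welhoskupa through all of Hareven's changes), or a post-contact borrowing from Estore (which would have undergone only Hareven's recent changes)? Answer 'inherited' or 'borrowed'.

borrowed

If inherited, *welhoskupa would pass through all of Hareven's changes:
Hareven: *welhoskupa > welhoskufa > welhoshufa > elhoshufa  (by intervocalic lenition, unconditioned shift, glide loss)
If borrowed from Estore 'welhoskup' after the early changes, it would undergo only the recent ones:
  rule 4 (glide loss): welhoskup → elhoskup
  rule 5 (degemination): no change (elhoskup)
  ⇒ as a loan: elhoskup
Hareven 'elhoskup' matches the loan outcome 'elhoskup', not the inherited 'elhoshufa' — it skipped the early Hareven changes, so it was borrowed from Estore.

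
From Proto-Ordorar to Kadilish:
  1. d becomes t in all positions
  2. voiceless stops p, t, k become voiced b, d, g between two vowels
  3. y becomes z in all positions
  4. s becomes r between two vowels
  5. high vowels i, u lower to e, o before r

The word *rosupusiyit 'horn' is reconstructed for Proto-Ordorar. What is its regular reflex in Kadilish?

roruborizit

Kadilish: start from *rosupusiyit.
  rule 1: no change — rosupusiyit
  rule 2 (intervocalic voicing): rosupusiyit → rosubusiyit
  rule 3 (unconditioned shift): rosubusiyit → rosubusizit
  rule 4 (rhotacism): rosubusizit → roruburizit
  rule 5 (pre-rhotic lowering): roruburizit → roruborizit
  ⇒ Kadilish roruborizit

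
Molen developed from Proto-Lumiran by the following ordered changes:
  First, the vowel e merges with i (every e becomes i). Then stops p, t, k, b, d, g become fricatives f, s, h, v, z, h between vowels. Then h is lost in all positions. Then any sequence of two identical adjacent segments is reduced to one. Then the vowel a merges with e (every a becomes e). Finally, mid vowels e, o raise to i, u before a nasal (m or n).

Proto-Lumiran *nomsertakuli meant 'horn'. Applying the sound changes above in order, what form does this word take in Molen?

numsirteuli

Molen: *nomsertakuli > nomsirtakuli > nomsirtahuli > nomsirtauli > nomsirteuli > numsirteuli  (by vowel merger, intervocalic lenition, h-loss, vowel merger, pre-nasal raising)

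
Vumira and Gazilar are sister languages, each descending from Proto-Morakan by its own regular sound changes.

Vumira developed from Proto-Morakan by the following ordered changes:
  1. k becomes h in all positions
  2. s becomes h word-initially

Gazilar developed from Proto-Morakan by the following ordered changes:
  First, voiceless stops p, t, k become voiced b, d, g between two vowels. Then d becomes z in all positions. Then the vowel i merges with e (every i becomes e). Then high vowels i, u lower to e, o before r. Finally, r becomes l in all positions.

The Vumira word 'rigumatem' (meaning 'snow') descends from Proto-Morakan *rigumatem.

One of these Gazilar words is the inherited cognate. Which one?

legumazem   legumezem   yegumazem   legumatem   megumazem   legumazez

Gazilar: *rigumatem
  rigumatem → rigumadem   [intervocalic voicing]
  rigumadem → rigumazem   [unconditioned shift]
  rigumazem → regumazem   [vowel merger]
  regumazem (rule 4 does not apply)
  regumazem → legumazem   [unconditioned shift]
  giving Gazilar legumazem.
The other candidates each miss or misapply at least one Gazilar change.

legumazem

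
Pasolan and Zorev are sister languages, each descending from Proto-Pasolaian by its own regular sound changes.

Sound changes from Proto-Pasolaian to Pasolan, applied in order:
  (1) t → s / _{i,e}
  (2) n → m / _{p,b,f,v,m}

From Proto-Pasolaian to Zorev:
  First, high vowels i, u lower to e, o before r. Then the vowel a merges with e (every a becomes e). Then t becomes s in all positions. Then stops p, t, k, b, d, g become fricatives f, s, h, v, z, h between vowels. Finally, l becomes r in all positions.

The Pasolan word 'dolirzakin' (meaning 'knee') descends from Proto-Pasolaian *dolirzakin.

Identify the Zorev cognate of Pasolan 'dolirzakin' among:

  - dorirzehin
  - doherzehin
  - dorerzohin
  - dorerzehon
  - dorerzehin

dorerzehin

Zorev: start from *dolirzakin.
  rule 1 (pre-rhotic lowering): dolirzakin → dolerzakin
  rule 2 (vowel merger): dolerzakin → dolerzekin
  rule 3: no change — dolerzekin
  rule 4 (intervocalic lenition): dolerzekin → dolerzehin
  rule 5 (unconditioned shift): dolerzehin → dorerzehin
  ⇒ Zorev dorerzehin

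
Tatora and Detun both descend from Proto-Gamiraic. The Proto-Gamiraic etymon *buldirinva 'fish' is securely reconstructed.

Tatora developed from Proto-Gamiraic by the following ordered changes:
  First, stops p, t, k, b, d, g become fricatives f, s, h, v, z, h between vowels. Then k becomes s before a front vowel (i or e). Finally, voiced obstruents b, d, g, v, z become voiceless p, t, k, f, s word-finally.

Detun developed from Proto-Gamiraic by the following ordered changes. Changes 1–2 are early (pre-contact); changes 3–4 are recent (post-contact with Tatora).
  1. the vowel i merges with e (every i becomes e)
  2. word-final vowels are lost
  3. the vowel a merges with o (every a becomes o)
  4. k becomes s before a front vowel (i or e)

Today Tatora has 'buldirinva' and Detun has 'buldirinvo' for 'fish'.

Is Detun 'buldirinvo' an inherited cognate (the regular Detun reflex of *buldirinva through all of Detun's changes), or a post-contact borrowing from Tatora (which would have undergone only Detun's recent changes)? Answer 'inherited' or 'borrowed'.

borrowed

If inherited, *buldirinva would pass through all of Detun's changes:
Detun: *buldirinva
  buldirinva → bulderenva   [vowel merger]
  bulderenva → bulderenv   [apocope]
  bulderenv (rule 3 does not apply)
  bulderenv (rule 4 does not apply)
  giving Detun bulderenv.
If borrowed from Tatora 'buldirinva' after the early changes, it would undergo only the recent ones:
  rule 3 (vowel merger): buldirinva → buldirinvo
  rule 4 (palatalisation): no change (buldirinvo)
  ⇒ as a loan: buldirinvo
Detun 'buldirinvo' matches the loan outcome 'buldirinvo', not the inherited 'bulderenv' — it skipped the early Detun changes, so it was borrowed from Tatora.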